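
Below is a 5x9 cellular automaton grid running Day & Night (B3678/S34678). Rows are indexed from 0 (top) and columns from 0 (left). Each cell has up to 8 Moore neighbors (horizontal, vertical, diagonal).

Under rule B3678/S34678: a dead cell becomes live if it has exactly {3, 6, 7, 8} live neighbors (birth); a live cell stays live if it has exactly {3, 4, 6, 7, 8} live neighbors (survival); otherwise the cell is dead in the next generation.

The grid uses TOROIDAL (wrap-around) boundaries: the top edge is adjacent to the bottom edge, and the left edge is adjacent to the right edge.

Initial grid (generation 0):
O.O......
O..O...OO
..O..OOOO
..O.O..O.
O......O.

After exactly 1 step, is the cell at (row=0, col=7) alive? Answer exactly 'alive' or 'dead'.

Answer: alive

Derivation:
Simulating step by step:
Generation 0 (given above): 16 live cells
Generation 1: 15 live cells
O......OO
O.O....O.
OO..O.O..
.O.O.O.O.
...O.....

Cell (0,7) at generation 1: 1 -> alive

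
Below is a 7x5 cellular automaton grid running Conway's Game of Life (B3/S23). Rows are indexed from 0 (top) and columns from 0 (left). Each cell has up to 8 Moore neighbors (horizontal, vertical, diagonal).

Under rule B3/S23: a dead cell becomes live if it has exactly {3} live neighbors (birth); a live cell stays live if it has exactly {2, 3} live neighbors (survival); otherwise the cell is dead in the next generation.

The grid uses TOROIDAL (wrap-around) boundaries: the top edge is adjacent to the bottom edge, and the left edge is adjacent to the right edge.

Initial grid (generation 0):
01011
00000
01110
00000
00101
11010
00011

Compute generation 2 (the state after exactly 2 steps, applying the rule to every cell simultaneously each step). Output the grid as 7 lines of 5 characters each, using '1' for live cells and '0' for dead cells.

Answer: 00110
00000
00100
00001
00011
00010
00010

Derivation:
Simulating step by step:
Generation 0 (given above): 13 live cells
Generation 1: 17 live cells
10111
11001
00100
01000
11111
11000
01000
Generation 2: 8 live cells
(generation 2 grid is the final answer)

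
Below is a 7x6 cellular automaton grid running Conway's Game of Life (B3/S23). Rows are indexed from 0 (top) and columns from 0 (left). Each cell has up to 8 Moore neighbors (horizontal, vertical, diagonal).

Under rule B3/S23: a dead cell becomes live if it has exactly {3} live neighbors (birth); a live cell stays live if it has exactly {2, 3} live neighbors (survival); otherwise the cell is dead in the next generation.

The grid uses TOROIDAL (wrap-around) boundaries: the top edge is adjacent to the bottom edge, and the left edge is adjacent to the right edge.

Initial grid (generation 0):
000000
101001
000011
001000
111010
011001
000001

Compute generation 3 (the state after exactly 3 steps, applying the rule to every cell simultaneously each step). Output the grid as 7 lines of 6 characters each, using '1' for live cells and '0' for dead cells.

Answer: 110110
001100
001100
001100
001000
000111
110101

Derivation:
Simulating step by step:
Generation 0 (given above): 14 live cells
Generation 1: 20 live cells
100001
100011
110111
101010
100001
001111
100000
Generation 2: 13 live cells
010010
000100
001000
001000
101000
010110
110100
Generation 3: 18 live cells
(generation 3 grid is the final answer)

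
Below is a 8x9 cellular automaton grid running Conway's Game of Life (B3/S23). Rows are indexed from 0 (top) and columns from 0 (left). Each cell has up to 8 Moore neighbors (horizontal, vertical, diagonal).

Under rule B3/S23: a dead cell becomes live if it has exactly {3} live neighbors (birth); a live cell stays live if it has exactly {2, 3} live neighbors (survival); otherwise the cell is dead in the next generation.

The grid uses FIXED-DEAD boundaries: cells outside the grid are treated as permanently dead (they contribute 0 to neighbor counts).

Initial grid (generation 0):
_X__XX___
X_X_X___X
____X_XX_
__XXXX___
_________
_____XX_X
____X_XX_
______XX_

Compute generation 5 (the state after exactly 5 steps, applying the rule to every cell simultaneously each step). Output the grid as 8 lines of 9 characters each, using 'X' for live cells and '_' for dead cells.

Answer: _XXX_X___
X___X____
X_X__X___
XX_X_XX__
_____X___
____XX_X_
_____XX__
_________

Derivation:
Simulating step by step:
Generation 0 (given above): 22 live cells
Generation 1: 24 live cells
_X_XXX___
_X__X_XX_
_XX___XX_
___XXXX__
___X__X__
_____XX__
________X
_____XXX_
Generation 2: 20 live cells
__XXXXX__
XX__X__X_
_XX______
___XX____
___X___X_
_____XXX_
_________
______XX_
Generation 3: 21 live cells
_XXXXXX__
X___X_X__
XXX_X____
___XX____
___X_X_X_
______XX_
_____X___
_________
Generation 4: 20 live cells
_XXXX_X__
X_____X__
XXX_X____
_X___X___
___X_X_X_
____XX_X_
______X__
_________
Generation 5: 20 live cells
(generation 5 grid is the final answer)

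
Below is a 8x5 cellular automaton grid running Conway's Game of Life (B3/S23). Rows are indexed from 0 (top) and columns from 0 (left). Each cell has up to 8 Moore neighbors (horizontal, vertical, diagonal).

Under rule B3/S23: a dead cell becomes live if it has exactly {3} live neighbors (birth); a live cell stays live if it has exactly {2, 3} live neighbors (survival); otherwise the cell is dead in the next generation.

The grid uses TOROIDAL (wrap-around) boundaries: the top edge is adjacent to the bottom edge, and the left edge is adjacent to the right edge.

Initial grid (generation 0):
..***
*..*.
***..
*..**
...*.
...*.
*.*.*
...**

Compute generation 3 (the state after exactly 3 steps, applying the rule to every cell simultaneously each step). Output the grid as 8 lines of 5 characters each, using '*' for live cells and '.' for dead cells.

Simulating step by step:
Generation 0 (given above): 18 live cells
Generation 1: 13 live cells
*.*..
*....
..*..
*..*.
..**.
..**.
*.*..
.*...
Generation 2: 12 live cells
*....
.....
.*..*
.*.**
.*...
....*
..**.
*.*..
Generation 3: 20 live cells
(generation 3 grid is the final answer)

Answer: .*...
*....
..***
.*.**
..***
..**.
.****
..***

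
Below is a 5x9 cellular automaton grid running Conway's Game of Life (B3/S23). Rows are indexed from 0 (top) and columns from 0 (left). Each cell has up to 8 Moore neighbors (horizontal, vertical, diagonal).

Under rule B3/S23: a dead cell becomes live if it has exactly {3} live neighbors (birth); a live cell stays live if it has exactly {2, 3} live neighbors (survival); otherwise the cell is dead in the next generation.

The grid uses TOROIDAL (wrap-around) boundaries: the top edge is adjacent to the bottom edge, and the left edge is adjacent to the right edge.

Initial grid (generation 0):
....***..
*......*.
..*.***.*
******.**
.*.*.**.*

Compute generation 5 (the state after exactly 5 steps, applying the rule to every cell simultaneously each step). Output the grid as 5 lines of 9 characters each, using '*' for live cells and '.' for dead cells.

Simulating step by step:
Generation 0 (given above): 23 live cells
Generation 1: 9 live cells
*...*...*
...*...**
..*......
.........
.*......*
Generation 2: 5 live cells
.........
*..*...**
.........
.........
........*
Generation 3: 4 live cells
*......*.
........*
........*
.........
.........
Generation 4: 4 live cells
........*
*......**
.........
.........
.........
Generation 5: 7 live cells
(generation 5 grid is the final answer)

Answer: *......**
*......**
........*
.........
.........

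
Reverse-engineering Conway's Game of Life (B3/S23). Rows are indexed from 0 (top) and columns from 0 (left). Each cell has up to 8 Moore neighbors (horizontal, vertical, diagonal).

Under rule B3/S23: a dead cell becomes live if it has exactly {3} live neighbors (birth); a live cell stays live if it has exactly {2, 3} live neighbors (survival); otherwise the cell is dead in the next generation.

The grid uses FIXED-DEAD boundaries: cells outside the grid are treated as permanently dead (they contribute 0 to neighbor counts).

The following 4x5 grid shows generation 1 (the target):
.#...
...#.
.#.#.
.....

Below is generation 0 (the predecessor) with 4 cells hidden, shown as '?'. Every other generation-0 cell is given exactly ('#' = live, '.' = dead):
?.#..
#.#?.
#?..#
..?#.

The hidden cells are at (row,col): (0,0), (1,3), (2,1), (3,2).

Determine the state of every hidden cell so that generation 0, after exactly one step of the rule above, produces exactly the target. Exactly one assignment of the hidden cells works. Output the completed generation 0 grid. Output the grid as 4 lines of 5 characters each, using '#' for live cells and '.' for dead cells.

Answer: ..#..
#.#..
#...#
...#.

Derivation:
Hidden generation-0 cells (in order): (0,0), (1,3), (2,1), (3,2).
A hidden cell only influences target cells in its own 3x3 neighborhood. Try each of the 2^4 = 16 assignments, step the completed generation 0 forward once under B3/S23, and compare with the target:
  (0,0)=. (1,3)=. (2,1)=. (3,2)=. -> step reproduces the target at every cell -> ACCEPT
  (0,0)=. (1,3)=. (2,1)=. (3,2)=# -> step gives (2,1)='.' but target has '#' -> reject
  (0,0)=. (1,3)=. (2,1)=# (3,2)=. -> step gives (1,0)='#' but target has '.' -> reject
  (0,0)=. (1,3)=. (2,1)=# (3,2)=# -> step gives (1,0)='#' but target has '.' -> reject
  (0,0)=. (1,3)=# (2,1)=. (3,2)=. -> step gives (0,2)='#' but target has '.' -> reject
  (0,0)=. (1,3)=# (2,1)=. (3,2)=# -> step gives (0,2)='#' but target has '.' -> reject
  (0,0)=. (1,3)=# (2,1)=# (3,2)=. -> step gives (0,2)='#' but target has '.' -> reject
  (0,0)=. (1,3)=# (2,1)=# (3,2)=# -> step gives (0,2)='#' but target has '.' -> reject
  (0,0)=# (1,3)=. (2,1)=. (3,2)=. -> step gives (0,1)='.' but target has '#' -> reject
  (0,0)=# (1,3)=. (2,1)=. (3,2)=# -> step gives (0,1)='.' but target has '#' -> reject
  (0,0)=# (1,3)=. (2,1)=# (3,2)=. -> step gives (0,1)='.' but target has '#' -> reject
  (0,0)=# (1,3)=. (2,1)=# (3,2)=# -> step gives (0,1)='.' but target has '#' -> reject
  (0,0)=# (1,3)=# (2,1)=. (3,2)=. -> step gives (0,1)='.' but target has '#' -> reject
  (0,0)=# (1,3)=# (2,1)=. (3,2)=# -> step gives (0,1)='.' but target has '#' -> reject
  (0,0)=# (1,3)=# (2,1)=# (3,2)=. -> step gives (0,1)='.' but target has '#' -> reject
  (0,0)=# (1,3)=# (2,1)=# (3,2)=# -> step gives (0,1)='.' but target has '#' -> reject
Unique solution: (0,0)=dead, (1,3)=dead, (2,1)=dead, (3,2)=dead.
Check: live-neighbor counts of every cell in the completed generation 0:
13120
14131
13231
11112
Applying B3/S23 to generation 0 with these counts gives:
.#...
...#.
.#.#.
.....
which matches the target exactly.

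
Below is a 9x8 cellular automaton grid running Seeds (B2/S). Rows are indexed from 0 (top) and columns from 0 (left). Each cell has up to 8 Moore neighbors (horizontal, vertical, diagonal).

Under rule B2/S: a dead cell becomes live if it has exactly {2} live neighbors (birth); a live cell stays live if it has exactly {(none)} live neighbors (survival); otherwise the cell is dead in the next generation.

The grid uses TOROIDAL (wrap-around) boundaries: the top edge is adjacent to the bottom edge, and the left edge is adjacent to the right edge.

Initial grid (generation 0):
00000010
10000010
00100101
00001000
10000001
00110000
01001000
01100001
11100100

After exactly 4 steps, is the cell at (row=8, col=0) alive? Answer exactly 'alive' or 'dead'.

Answer: alive

Derivation:
Simulating step by step:
Generation 0 (given above): 20 live cells
Generation 1: 18 live cells
00100000
01000000
11011000
01010100
01101000
00001001
00000000
00001110
00010000
Generation 2: 14 live cells
01010000
00001000
00000100
00000000
00000010
11100100
00010001
00010000
00100010
Generation 3: 20 live cells
00001100
00110100
00001000
00000110
10100101
00011000
00000010
00001011
01001000
Generation 4: 15 live cells
01000010
00000010
00100000
11010000
01000000
11100000
00000000
10010000
10000001

Cell (8,0) at generation 4: 1 -> alive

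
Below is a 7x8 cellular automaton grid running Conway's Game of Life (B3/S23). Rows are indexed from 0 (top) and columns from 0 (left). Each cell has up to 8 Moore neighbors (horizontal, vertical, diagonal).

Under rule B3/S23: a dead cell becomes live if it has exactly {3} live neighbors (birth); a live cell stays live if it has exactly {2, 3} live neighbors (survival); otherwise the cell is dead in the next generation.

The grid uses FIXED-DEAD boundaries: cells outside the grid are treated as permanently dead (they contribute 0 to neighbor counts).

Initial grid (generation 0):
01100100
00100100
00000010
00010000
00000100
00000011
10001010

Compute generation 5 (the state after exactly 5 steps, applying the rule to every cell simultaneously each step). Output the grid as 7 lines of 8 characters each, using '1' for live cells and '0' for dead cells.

Simulating step by step:
Generation 0 (given above): 13 live cells
Generation 1: 12 live cells
01100000
01100110
00000000
00000000
00000010
00000011
00000111
Generation 2: 8 live cells
01100000
01100000
00000000
00000000
00000011
00000000
00000101
Generation 3: 5 live cells
01100000
01100000
00000000
00000000
00000000
00000001
00000000
Generation 4: 4 live cells
01100000
01100000
00000000
00000000
00000000
00000000
00000000
Generation 5: 4 live cells
(generation 5 grid is the final answer)

Answer: 01100000
01100000
00000000
00000000
00000000
00000000
00000000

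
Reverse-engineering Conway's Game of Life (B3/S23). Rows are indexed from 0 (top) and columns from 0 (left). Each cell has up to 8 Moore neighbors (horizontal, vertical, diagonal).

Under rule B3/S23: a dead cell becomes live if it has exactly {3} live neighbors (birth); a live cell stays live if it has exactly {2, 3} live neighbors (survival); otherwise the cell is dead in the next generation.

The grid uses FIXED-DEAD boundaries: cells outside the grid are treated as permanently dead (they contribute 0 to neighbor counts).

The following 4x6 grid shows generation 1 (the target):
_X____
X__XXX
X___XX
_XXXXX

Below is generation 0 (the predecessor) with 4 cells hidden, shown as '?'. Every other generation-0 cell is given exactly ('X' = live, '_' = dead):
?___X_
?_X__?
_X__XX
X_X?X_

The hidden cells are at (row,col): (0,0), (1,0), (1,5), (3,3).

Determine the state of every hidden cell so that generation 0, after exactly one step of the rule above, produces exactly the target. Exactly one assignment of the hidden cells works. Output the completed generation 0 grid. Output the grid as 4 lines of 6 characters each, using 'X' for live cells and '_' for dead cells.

Answer: X___X_
X_X___
_X__XX
X_XXX_

Derivation:
Hidden generation-0 cells (in order): (0,0), (1,0), (1,5), (3,3).
A hidden cell only influences target cells in its own 3x3 neighborhood. Try each of the 2^4 = 16 assignments, step the completed generation 0 forward once under B3/S23, and compare with the target:
  (0,0)=_ (1,0)=_ (1,5)=_ (3,3)=_ -> step gives (0,1)='_' but target has 'X' -> reject
  (0,0)=_ (1,0)=_ (1,5)=_ (3,3)=X -> step gives (0,1)='_' but target has 'X' -> reject
  (0,0)=_ (1,0)=_ (1,5)=X (3,3)=_ -> step gives (0,1)='_' but target has 'X' -> reject
  (0,0)=_ (1,0)=_ (1,5)=X (3,3)=X -> step gives (0,1)='_' but target has 'X' -> reject
  (0,0)=_ (1,0)=X (1,5)=_ (3,3)=_ -> step gives (0,1)='_' but target has 'X' -> reject
  (0,0)=_ (1,0)=X (1,5)=_ (3,3)=X -> step gives (0,1)='_' but target has 'X' -> reject
  (0,0)=_ (1,0)=X (1,5)=X (3,3)=_ -> step gives (0,1)='_' but target has 'X' -> reject
  (0,0)=_ (1,0)=X (1,5)=X (3,3)=X -> step gives (0,1)='_' but target has 'X' -> reject
  (0,0)=X (1,0)=_ (1,5)=_ (3,3)=_ -> step gives (0,1)='_' but target has 'X' -> reject
  (0,0)=X (1,0)=_ (1,5)=_ (3,3)=X -> step gives (0,1)='_' but target has 'X' -> reject
  (0,0)=X (1,0)=_ (1,5)=X (3,3)=_ -> step gives (0,1)='_' but target has 'X' -> reject
  (0,0)=X (1,0)=_ (1,5)=X (3,3)=X -> step gives (0,1)='_' but target has 'X' -> reject
  (0,0)=X (1,0)=X (1,5)=_ (3,3)=_ -> step gives (2,2)='X' but target has '_' -> reject
  (0,0)=X (1,0)=X (1,5)=_ (3,3)=X -> step reproduces the target at every cell -> ACCEPT
  (0,0)=X (1,0)=X (1,5)=X (3,3)=_ -> step gives (1,4)='_' but target has 'X' -> reject
  (0,0)=X (1,0)=X (1,5)=X (3,3)=X -> step gives (1,4)='_' but target has 'X' -> reject
Unique solution: (0,0)=live, (1,0)=live, (1,5)=dead, (3,3)=live.
Check: live-neighbor counts of every cell in the completed generation 0:
131201
241333
344532
132333
Applying B3/S23 to generation 0 with these counts gives:
_X____
X__XXX
X___XX
_XXXXX
which matches the target exactly.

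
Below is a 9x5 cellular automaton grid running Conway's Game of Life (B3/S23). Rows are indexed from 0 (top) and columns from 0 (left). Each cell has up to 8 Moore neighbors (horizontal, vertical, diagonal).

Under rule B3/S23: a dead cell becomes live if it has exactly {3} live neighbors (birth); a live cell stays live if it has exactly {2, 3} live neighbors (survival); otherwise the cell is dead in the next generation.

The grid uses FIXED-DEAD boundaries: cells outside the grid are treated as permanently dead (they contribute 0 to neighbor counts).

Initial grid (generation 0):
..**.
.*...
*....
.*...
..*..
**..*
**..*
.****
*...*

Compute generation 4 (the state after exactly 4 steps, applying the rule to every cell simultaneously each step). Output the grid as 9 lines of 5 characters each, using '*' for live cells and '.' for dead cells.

Answer: .**..
..*..
.***.
.....
...*.
.....
.....
.***.
.**..

Derivation:
Simulating step by step:
Generation 0 (given above): 18 live cells
Generation 1: 17 live cells
..*..
.**..
**...
.*...
*.*..
*.**.
....*
..*.*
.**.*
Generation 2: 19 live cells
.**..
*.*..
*....
..*..
*.**.
..**.
.**.*
.**.*
.**..
Generation 3: 12 live cells
.**..
*.*..
.....
..**.
.....
....*
....*
*....
.***.
Generation 4: 12 live cells
(generation 4 grid is the final answer)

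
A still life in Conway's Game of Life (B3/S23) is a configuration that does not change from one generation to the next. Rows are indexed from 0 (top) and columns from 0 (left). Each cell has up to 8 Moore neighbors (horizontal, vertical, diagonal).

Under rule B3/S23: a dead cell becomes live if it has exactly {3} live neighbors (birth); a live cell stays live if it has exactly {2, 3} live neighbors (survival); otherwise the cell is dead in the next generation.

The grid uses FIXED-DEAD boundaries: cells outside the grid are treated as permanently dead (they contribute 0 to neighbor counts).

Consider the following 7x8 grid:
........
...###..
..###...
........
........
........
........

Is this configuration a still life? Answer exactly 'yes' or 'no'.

Answer: no

Derivation:
Compute generation 1 and compare to generation 0 (given above):
Generation 1:
....#...
..#..#..
..#..#..
...#....
........
........
........
Cell (0,4) differs: gen0=0 vs gen1=1 -> NOT a still life.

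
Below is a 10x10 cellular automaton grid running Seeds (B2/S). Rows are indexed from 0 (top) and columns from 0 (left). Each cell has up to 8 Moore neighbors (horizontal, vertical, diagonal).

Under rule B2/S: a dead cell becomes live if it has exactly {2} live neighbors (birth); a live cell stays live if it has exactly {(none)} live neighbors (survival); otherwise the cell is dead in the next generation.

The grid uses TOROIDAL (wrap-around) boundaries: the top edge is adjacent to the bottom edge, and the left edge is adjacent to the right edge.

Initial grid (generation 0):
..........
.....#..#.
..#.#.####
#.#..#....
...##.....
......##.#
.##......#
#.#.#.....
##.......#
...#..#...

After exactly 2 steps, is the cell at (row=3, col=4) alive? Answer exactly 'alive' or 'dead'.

Simulating step by step:
Generation 0 (given above): 27 live cells
Generation 1: 25 live cells
....####..
...##.....
#.........
..........
###....###
.#..##....
.....###..
........#.
....##....
.##......#
Generation 2: 23 live cells
##......#.
.......#..
...##.....
..#....#..
...####...
...#......
........#.
..........
####....##
#......##.

Cell (3,4) at generation 2: 0 -> dead

Answer: dead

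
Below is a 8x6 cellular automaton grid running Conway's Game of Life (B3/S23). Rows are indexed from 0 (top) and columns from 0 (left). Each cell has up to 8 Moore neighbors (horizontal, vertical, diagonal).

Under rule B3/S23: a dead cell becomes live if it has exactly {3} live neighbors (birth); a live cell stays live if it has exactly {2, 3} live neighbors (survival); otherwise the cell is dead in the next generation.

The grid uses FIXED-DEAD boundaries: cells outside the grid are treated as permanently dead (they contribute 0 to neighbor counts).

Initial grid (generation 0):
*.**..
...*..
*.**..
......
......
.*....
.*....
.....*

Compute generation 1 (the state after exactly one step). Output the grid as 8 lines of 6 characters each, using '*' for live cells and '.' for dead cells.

Simulating step by step:
Generation 0 (given above): 10 live cells
Generation 1: 5 live cells
(generation 1 grid is the final answer)

Answer: ..**..
....*.
..**..
......
......
......
......
......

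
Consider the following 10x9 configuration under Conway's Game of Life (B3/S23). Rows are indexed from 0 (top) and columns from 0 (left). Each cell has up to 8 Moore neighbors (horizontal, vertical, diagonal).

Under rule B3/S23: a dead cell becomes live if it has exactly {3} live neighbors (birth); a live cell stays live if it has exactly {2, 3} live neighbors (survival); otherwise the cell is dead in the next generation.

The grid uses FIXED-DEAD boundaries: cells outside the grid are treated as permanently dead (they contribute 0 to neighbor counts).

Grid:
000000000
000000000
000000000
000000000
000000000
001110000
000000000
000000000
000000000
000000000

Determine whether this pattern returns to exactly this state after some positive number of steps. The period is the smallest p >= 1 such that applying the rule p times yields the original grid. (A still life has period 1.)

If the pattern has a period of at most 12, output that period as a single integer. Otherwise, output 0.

Answer: 2

Derivation:
Simulating and comparing each generation to the original:
Gen 0 (original, given above): 3 live cells
Gen 1: 3 live cells, differs from original
Gen 2: 3 live cells, MATCHES original -> period = 2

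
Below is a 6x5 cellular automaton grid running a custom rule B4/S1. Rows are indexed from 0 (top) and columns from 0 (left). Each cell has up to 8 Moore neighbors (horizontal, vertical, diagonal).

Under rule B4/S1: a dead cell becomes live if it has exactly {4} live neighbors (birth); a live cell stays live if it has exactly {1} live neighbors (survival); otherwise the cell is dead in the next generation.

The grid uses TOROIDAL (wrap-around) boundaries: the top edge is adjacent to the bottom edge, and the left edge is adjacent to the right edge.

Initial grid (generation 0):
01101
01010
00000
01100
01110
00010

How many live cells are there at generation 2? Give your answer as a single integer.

Simulating step by step:
Generation 0 (given above): 11 live cells
Generation 1: 4 live cells
00010
00100
00100
00000
00000
01000
Generation 2: 2 live cells
00010
00000
00100
00000
00000
00000
Population at generation 2: 2

Answer: 2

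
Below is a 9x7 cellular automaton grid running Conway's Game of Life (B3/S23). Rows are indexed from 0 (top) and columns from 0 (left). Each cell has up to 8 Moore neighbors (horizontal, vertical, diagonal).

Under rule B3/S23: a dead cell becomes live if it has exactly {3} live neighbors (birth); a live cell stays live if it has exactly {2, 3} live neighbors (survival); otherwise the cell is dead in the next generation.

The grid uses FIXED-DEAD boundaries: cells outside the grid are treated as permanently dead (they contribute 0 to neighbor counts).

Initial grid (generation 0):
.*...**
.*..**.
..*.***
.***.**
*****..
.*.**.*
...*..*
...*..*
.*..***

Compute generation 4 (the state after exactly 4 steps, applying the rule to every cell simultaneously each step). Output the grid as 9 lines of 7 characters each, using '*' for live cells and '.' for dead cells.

Answer: .......
.*****.
.**....
.......
.......
.......
*......
.*....*
...****

Derivation:
Simulating step by step:
Generation 0 (given above): 32 live cells
Generation 1: 20 live cells
....***
.***...
.......
*.....*
*.....*
**.....
...*..*
..**..*
....***
Generation 2: 22 live cells
..****.
..****.
.**....
.......
*......
**.....
.*.*...
..**..*
...****
Generation 3: 21 live cells
..*..*.
.....*.
.**.*..
.*.....
**.....
***....
**.*...
......*
..*****
Generation 4: 14 live cells
(generation 4 grid is the final answer)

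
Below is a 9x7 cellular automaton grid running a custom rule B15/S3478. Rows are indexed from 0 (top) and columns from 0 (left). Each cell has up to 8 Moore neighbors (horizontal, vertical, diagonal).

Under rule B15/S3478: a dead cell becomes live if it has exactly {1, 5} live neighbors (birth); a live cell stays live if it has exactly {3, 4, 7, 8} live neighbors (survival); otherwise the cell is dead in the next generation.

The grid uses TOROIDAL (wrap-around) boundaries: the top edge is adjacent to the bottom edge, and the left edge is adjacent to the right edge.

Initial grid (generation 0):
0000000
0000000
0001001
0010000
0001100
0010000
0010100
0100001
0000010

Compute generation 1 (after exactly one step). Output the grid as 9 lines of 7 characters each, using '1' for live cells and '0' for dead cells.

Simulating step by step:
Generation 0 (given above): 11 live cells
Generation 1: 23 live cells
(generation 1 grid is the final answer)

Answer: 0000111
1011111
1100110
1100001
0001010
0001000
0000001
0000000
0110100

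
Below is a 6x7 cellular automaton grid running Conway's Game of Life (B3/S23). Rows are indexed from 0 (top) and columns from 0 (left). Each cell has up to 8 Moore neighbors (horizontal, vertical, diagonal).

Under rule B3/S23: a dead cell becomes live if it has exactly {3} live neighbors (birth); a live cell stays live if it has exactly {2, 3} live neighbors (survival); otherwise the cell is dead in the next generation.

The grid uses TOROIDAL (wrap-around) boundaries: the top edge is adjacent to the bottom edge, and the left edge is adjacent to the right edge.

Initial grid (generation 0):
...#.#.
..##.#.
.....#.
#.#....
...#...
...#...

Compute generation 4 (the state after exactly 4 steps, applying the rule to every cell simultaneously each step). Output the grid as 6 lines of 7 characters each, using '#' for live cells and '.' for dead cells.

Answer: #...###
##..##.
.####..
.#...#.
..#..#.
..##.##

Derivation:
Simulating step by step:
Generation 0 (given above): 10 live cells
Generation 1: 14 live cells
...#...
..##.##
.####.#
.......
..##...
..##...
Generation 2: 13 live cells
.......
##...##
##..#.#
.#..#..
..##...
....#..
Generation 3: 14 live cells
#....##
.#...#.
..#.#..
.#..##.
..###..
...#...
Generation 4: 20 live cells
(generation 4 grid is the final answer)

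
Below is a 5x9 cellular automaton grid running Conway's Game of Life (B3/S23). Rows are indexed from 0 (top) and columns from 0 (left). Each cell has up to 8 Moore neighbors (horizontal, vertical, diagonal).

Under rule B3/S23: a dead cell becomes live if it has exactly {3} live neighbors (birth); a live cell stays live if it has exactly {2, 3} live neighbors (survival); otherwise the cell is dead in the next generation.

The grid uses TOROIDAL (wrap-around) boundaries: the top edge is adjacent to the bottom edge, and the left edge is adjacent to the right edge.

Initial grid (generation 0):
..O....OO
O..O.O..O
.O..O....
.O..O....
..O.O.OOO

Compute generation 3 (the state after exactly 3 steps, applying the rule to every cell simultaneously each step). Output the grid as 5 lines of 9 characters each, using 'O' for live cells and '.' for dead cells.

Answer: ......O.O
.....OO..
.....O..O
.....O...
......OOO

Derivation:
Simulating step by step:
Generation 0 (given above): 16 live cells
Generation 1: 27 live cells
.OO.OO...
OOOOO..OO
.OOOOO...
OOO.O..O.
OOO..OO.O
Generation 2: 9 live cells
.........
......O.O
.....OOO.
.......O.
......OOO
Generation 3: 10 live cells
(generation 3 grid is the final answer)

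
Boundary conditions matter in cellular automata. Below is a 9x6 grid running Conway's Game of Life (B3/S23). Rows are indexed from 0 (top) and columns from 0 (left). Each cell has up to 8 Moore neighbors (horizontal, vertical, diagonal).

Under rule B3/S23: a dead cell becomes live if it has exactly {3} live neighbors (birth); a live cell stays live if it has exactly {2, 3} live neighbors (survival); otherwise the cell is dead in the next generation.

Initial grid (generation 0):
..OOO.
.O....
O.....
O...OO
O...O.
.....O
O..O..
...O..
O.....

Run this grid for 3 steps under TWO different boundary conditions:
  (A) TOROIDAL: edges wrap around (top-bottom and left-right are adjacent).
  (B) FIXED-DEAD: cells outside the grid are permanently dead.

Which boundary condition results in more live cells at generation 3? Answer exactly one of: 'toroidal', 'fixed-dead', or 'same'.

Under TOROIDAL boundary, generation 3:
..OO..
...O..
....O.
...O..
...OOO
......
....OO
..OO..
..OO..
Population = 14

Under FIXED-DEAD boundary, generation 3:
..O...
...O..
OOOO.O
..O..O
..O...
...O.O
....O.
......
......
Population = 13

Comparison: toroidal=14, fixed-dead=13 -> toroidal

Answer: toroidal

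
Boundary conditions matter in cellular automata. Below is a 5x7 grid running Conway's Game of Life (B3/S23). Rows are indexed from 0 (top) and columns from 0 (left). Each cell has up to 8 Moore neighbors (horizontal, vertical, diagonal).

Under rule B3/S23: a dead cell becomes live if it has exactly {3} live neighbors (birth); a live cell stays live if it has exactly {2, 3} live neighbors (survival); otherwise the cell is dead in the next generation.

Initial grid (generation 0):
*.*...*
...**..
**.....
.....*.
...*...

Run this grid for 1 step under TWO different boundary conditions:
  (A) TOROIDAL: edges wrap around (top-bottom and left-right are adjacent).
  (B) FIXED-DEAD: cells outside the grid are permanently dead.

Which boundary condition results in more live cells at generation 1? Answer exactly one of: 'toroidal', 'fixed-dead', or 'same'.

Under TOROIDAL boundary, generation 1:
..*.*..
..**..*
....*..
.......
......*
Population = 7

Under FIXED-DEAD boundary, generation 1:
...*...
*.**...
....*..
.......
.......
Population = 5

Comparison: toroidal=7, fixed-dead=5 -> toroidal

Answer: toroidal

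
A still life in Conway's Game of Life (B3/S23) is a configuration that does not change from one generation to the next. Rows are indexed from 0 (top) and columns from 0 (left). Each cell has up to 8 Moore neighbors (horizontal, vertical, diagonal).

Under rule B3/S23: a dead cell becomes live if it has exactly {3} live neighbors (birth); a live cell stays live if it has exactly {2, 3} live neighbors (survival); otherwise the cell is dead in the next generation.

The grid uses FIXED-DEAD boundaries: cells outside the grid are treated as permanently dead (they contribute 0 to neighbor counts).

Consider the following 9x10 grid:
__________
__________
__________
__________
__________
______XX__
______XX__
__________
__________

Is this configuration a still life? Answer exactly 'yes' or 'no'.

Answer: yes

Derivation:
Compute generation 1 and compare to generation 0 (given above):
Generation 1:
__________
__________
__________
__________
__________
______XX__
______XX__
__________
__________
The grids are IDENTICAL -> still life.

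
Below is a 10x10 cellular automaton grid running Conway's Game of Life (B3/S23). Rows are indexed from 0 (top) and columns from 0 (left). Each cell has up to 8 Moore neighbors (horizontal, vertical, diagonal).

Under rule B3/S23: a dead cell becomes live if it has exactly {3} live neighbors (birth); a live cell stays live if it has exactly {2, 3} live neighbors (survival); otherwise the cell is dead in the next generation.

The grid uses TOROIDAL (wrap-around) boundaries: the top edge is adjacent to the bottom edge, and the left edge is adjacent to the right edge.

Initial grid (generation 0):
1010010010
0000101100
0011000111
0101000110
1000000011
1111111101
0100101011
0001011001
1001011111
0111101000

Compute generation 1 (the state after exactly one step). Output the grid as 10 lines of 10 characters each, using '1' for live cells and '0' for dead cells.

Answer: 0010000000
0110111000
0011100001
0101000000
0000010000
0011101000
0100000000
0011000000
1100000011
0000000000

Derivation:
Simulating step by step:
Generation 0 (given above): 49 live cells
Generation 1: 24 live cells
(generation 1 grid is the final answer)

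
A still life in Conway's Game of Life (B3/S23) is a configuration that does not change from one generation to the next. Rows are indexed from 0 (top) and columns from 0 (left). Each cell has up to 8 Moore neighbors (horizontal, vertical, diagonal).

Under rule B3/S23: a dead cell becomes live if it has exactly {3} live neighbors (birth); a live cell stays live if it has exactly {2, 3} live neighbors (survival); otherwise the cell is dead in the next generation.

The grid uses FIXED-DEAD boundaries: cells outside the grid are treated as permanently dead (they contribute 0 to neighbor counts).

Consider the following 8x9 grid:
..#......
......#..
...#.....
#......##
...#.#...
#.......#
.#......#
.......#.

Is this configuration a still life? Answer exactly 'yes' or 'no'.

Compute generation 1 and compare to generation 0 (given above):
Generation 1:
.........
.........
.......#.
....#....
.......##
.........
.......##
.........
Cell (0,2) differs: gen0=1 vs gen1=0 -> NOT a still life.

Answer: no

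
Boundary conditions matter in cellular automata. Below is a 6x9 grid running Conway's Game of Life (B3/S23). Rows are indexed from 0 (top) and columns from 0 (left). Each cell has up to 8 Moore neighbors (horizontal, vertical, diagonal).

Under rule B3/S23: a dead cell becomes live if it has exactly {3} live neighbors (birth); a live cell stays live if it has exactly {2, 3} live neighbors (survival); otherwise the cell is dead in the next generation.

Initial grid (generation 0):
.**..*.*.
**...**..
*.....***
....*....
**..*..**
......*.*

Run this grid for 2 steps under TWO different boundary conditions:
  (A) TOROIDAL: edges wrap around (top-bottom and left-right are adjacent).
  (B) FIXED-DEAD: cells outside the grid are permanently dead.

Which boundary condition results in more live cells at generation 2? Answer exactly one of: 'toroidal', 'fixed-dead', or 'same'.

Under TOROIDAL boundary, generation 2:
.*****.*.
..*..*...
***....**
.*...*...
**..*..**
..*.**...
Population = 23

Under FIXED-DEAD boundary, generation 2:
*.*......
..*..*.*.
..*....*.
**...*..*
.....*.**
.......**
Population = 16

Comparison: toroidal=23, fixed-dead=16 -> toroidal

Answer: toroidal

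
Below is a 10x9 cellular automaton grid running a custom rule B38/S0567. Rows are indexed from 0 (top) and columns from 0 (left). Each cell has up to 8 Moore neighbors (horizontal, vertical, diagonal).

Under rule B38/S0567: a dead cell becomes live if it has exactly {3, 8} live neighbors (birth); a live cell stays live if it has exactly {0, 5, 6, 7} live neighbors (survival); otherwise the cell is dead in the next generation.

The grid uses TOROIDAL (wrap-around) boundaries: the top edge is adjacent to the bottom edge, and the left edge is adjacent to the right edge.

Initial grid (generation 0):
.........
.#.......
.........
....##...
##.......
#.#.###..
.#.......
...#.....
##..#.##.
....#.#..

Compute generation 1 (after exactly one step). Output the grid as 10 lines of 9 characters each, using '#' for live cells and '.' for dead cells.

Simulating step by step:
Generation 0 (given above): 19 live cells
Generation 1: 12 live cells
(generation 1 grid is the final answer)

Answer: .........
.#.......
.........
.........
...#..#..
.........
..####...
###......
...#.....
.......#.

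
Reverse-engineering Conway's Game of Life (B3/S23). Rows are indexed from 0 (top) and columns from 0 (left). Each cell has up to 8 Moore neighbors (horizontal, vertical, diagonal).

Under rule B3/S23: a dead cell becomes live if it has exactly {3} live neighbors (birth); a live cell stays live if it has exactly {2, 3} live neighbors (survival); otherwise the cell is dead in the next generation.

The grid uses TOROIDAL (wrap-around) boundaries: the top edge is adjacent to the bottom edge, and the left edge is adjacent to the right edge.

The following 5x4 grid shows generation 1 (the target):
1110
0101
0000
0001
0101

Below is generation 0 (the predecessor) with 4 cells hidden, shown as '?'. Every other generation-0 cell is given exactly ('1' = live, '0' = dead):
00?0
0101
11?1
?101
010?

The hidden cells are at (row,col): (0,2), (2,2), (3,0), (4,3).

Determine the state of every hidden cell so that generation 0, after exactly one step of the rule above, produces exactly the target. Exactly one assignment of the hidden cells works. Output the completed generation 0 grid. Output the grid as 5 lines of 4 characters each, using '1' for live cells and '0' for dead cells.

Hidden generation-0 cells (in order): (0,2), (2,2), (3,0), (4,3).
A hidden cell only influences target cells in its own 3x3 neighborhood. Try each of the 2^4 = 16 assignments, step the completed generation 0 forward once under B3/S23, and compare with the target:
  (0,2)=0 (2,2)=0 (3,0)=0 (4,3)=0 -> step gives (0,1)='0' but target has '1' -> reject
  (0,2)=0 (2,2)=0 (3,0)=0 (4,3)=1 -> step gives (0,0)='0' but target has '1' -> reject
  (0,2)=0 (2,2)=0 (3,0)=1 (4,3)=0 -> step gives (0,1)='0' but target has '1' -> reject
  (0,2)=0 (2,2)=0 (3,0)=1 (4,3)=1 -> step gives (0,0)='0' but target has '1' -> reject
  (0,2)=0 (2,2)=1 (3,0)=0 (4,3)=0 -> step gives (0,1)='0' but target has '1' -> reject
  (0,2)=0 (2,2)=1 (3,0)=0 (4,3)=1 -> step gives (0,0)='0' but target has '1' -> reject
  (0,2)=0 (2,2)=1 (3,0)=1 (4,3)=0 -> step gives (0,1)='0' but target has '1' -> reject
  (0,2)=0 (2,2)=1 (3,0)=1 (4,3)=1 -> step gives (0,0)='0' but target has '1' -> reject
  (0,2)=1 (2,2)=0 (3,0)=0 (4,3)=0 -> step gives (2,1)='1' but target has '0' -> reject
  (0,2)=1 (2,2)=0 (3,0)=0 (4,3)=1 -> step gives (0,0)='0' but target has '1' -> reject
  (0,2)=1 (2,2)=0 (3,0)=1 (4,3)=0 -> step reproduces the target at every cell -> ACCEPT
  (0,2)=1 (2,2)=0 (3,0)=1 (4,3)=1 -> step gives (0,0)='0' but target has '1' -> reject
  (0,2)=1 (2,2)=1 (3,0)=0 (4,3)=0 -> step gives (1,1)='0' but target has '1' -> reject
  (0,2)=1 (2,2)=1 (3,0)=0 (4,3)=1 -> step gives (0,0)='0' but target has '1' -> reject
  (0,2)=1 (2,2)=1 (3,0)=1 (4,3)=0 -> step gives (1,1)='0' but target has '1' -> reject
  (0,2)=1 (2,2)=1 (3,0)=1 (4,3)=1 -> step gives (0,0)='0' but target has '1' -> reject
Unique solution: (0,2)=live, (2,2)=dead, (3,0)=live, (4,3)=dead.
Check: live-neighbor counts of every cell in the completed generation 0:
3332
5353
7464
6453
4343
Applying B3/S23 to generation 0 with these counts gives:
1110
0101
0000
0001
0101
which matches the target exactly.

Answer: 0010
0101
1101
1101
0100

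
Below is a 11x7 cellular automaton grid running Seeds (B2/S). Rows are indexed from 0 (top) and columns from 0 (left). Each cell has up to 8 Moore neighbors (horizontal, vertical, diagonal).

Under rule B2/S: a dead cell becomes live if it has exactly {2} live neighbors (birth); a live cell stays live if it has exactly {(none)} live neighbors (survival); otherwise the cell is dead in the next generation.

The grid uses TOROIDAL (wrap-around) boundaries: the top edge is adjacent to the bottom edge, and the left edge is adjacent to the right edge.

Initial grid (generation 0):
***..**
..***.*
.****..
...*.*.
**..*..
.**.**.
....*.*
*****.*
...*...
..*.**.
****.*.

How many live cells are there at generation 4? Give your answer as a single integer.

Simulating step by step:
Generation 0 (given above): 39 live cells
Generation 1: 4 live cells
.......
.......
*.....*
......*
.......
.......
.......
.......
.......
*......
.......
Generation 2: 4 live cells
.......
*.....*
.....*.
.....*.
.......
.......
.......
.......
.......
.......
.......
Generation 3: 7 live cells
*.....*
.....*.
*...*..
....*.*
.......
.......
.......
.......
.......
.......
.......
Generation 4: 9 live cells
.....*.
.*..*..
...*...
*..*...
.....*.
.......
.......
.......
.......
.......
*.....*
Population at generation 4: 9

Answer: 9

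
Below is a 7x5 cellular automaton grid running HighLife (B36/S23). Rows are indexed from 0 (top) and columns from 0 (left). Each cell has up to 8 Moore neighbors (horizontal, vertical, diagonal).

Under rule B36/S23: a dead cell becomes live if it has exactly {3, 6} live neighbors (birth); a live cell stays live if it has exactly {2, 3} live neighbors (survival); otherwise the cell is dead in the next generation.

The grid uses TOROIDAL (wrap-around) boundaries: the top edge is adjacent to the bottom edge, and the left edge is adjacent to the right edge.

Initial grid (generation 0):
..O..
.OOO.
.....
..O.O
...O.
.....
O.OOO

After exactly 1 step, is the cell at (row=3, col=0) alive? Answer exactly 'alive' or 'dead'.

Answer: dead

Derivation:
Simulating step by step:
Generation 0 (given above): 11 live cells
Generation 1: 13 live cells
O..O.
.OOO.
.O...
...O.
...O.
..O..
.OOOO

Cell (3,0) at generation 1: 0 -> dead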